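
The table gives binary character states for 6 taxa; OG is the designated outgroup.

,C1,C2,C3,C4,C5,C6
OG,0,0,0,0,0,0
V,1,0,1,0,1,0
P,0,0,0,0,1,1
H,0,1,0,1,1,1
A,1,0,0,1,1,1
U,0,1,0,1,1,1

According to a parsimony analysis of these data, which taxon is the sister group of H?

The outgroup has state '0' for every character, so '1' is the derived state throughout.
C1 (state '1') occurs in A and V but conflicts with the nesting implied by the other characters — most parsimoniously interpreted as homoplasy.
C2 (derived state '1') is shared by H and U — a synapomorphy uniting that clade.
C3: derived state '1' in V only — an autapomorphy, so it tells us nothing about relationships among taxa.
C4: derived state '1' in A, H, and U only — synapomorphy for {A, H, U}.
C5 (derived state '1') is shared by all ingroup taxa — unites the whole ingroup.
C6 (derived state '1') is shared by A, H, P, and U — a synapomorphy uniting that clade.
Most parsimonious ingroup topology: (V,(P,((H,U),A))).
H and U form a cherry on this tree, so they are sister taxa.

U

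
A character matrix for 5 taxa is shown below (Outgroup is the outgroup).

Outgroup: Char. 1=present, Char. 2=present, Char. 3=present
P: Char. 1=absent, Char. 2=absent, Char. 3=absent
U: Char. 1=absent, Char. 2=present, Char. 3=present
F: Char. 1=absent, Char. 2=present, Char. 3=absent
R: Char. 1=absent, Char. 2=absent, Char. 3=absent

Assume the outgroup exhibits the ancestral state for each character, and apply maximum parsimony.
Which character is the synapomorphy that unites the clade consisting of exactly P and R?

Char. 2

The outgroup has state 'present' for every character, so 'absent' is the derived state throughout.
Char. 1 (derived state 'absent') is shared by all ingroup taxa — unites the whole ingroup.
Only P and R show the derived state 'absent' for Char. 2, supporting them as a clade.
Only F, P, and R show the derived state 'absent' for Char. 3, supporting them as a clade.
Most parsimonious ingroup topology: (((P,R),F),U).
The clade {P, R} is supported by Char. 2: its derived state 'absent' occurs in exactly those taxa and in no other taxon (including the outgroup).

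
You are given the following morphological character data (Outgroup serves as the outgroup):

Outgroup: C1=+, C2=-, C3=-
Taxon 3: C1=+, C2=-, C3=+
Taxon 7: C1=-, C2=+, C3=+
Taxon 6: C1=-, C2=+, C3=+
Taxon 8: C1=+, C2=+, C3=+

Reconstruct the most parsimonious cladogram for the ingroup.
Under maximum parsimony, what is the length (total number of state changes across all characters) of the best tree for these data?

3

Character polarity is set by the outgroup: the derived state is whichever differs from the outgroup's state, so for C1 the derived state is '-', and for the remaining characters it is '+'.
Only Taxon 6 and Taxon 7 show the derived state '-' for C1, supporting them as a clade.
C2 (derived state '+') is shared by Taxon 6, Taxon 7, and Taxon 8 — a synapomorphy uniting that clade.
All ingroup taxa share the derived state '+' for C3; it defines the ingroup but does not resolve relationships within it.
Most parsimonious ingroup topology: (Taxon 3,((Taxon 7,Taxon 6),Taxon 8)).
Changes per character on this tree: C1: 1; C2: 1; C3: 1.
Total = 3.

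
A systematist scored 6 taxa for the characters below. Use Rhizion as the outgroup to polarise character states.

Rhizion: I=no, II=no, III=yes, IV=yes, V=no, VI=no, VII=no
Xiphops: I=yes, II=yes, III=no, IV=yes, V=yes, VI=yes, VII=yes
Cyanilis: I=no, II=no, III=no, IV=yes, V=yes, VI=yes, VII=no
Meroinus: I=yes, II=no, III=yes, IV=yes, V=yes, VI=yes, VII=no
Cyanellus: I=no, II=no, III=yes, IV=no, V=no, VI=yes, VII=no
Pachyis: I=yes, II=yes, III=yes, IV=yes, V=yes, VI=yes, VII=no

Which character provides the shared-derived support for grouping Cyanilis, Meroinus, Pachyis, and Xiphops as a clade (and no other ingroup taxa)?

V

Character polarity is set by the outgroup: the derived state is whichever differs from the outgroup's state, so for III, IV the derived state is 'no', and for the remaining characters it is 'yes'.
I: derived state 'yes' in Meroinus, Pachyis, and Xiphops only — synapomorphy for {Meroinus, Pachyis, Xiphops}.
Only Pachyis and Xiphops show the derived state 'yes' for II, supporting them as a clade.
III groups Cyanilis and Xiphops, which is incompatible with the clades supported by the remaining characters; treating it as convergent (homoplasy) costs fewer steps than any alternative tree.
IV: derived state 'no' in Cyanellus only — an autapomorphy, so it tells us nothing about relationships among taxa.
V: derived state 'yes' in Cyanilis, Meroinus, Pachyis, and Xiphops only — synapomorphy for {Cyanilis, Meroinus, Pachyis, Xiphops}.
All ingroup taxa share the derived state 'yes' for VI; it defines the ingroup but does not resolve relationships within it.
VII (derived state 'yes') is unique to Xiphops (autapomorphy; uninformative for grouping).
Most parsimonious ingroup topology: ((((Xiphops,Pachyis),Meroinus),Cyanilis),Cyanellus).
The clade {Cyanilis, Meroinus, Pachyis, Xiphops} is supported by V: its derived state 'yes' occurs in exactly those taxa and in no other taxon (including the outgroup).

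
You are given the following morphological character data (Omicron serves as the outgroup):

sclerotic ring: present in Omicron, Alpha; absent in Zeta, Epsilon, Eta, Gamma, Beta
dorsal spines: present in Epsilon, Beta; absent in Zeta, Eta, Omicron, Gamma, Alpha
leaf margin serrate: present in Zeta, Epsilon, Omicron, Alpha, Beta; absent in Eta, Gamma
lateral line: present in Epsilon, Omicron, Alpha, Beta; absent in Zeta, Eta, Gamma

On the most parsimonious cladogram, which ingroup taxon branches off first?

Character polarity is set by the outgroup: the derived state is whichever differs from the outgroup's state, so for sclerotic ring, leaf margin serrate, lateral line the derived state is 'absent', and for the remaining characters it is 'present'.
sclerotic ring (derived state 'absent') is shared by Beta, Epsilon, Eta, Gamma, and Zeta — a synapomorphy uniting that clade.
Only Beta and Epsilon show the derived state 'present' for dorsal spines, supporting them as a clade.
Only Eta and Gamma show the derived state 'absent' for leaf margin serrate, supporting them as a clade.
lateral line (derived state 'absent') is shared by Eta, Gamma, and Zeta — a synapomorphy uniting that clade.
Most parsimonious ingroup topology: (((Zeta,(Eta,Gamma)),(Beta,Epsilon)),Alpha).
Alpha is sister to the clade containing all other ingroup taxa, so it is the earliest-diverging (most basal) ingroup lineage.

Alpha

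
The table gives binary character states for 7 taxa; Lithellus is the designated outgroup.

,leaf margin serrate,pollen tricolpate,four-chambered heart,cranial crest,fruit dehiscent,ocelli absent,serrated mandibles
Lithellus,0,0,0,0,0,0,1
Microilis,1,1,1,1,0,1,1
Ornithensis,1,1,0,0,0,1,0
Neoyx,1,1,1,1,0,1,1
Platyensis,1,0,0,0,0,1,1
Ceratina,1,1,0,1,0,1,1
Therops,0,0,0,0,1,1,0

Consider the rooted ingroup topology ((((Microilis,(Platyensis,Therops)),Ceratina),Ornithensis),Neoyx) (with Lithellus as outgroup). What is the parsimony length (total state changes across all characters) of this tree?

13

Map each character onto ((((Microilis,(Platyensis,Therops)),Ceratina),Ornithensis),Neoyx) (rooted by Lithellus) and count the minimum state changes it requires (Fitch parsimony):
leaf margin serrate: 2; pollen tricolpate: 2; four-chambered heart: 2; cranial crest: 3; fruit dehiscent: 1; ocelli absent: 1; serrated mandibles: 2.
Total tree length = 13.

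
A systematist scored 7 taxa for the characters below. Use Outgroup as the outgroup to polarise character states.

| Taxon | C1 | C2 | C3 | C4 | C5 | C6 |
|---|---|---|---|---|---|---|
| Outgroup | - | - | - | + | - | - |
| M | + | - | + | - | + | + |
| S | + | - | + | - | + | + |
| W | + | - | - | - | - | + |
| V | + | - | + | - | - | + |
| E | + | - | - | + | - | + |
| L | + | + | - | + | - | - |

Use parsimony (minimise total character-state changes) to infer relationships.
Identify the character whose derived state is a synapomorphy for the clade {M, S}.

Character polarity is set by the outgroup: the derived state is whichever differs from the outgroup's state, so for C4 the derived state is '-', and for the remaining characters it is '+'.
C1 (derived state '+') is shared by all ingroup taxa — unites the whole ingroup.
C2 (derived state '+') is unique to L (autapomorphy; uninformative for grouping).
Only M, S, and V show the derived state '+' for C3, supporting them as a clade.
C4: derived state '-' in M, S, V, and W only — synapomorphy for {M, S, V, W}.
C5 (derived state '+') is shared by M and S — a synapomorphy uniting that clade.
C6: derived state '+' in E, M, S, V, and W only — synapomorphy for {E, M, S, V, W}.
Most parsimonious ingroup topology: (((((M,S),V),W),E),L).
The clade {M, S} is supported by C5: its derived state '+' occurs in exactly those taxa and in no other taxon (including the outgroup).

C5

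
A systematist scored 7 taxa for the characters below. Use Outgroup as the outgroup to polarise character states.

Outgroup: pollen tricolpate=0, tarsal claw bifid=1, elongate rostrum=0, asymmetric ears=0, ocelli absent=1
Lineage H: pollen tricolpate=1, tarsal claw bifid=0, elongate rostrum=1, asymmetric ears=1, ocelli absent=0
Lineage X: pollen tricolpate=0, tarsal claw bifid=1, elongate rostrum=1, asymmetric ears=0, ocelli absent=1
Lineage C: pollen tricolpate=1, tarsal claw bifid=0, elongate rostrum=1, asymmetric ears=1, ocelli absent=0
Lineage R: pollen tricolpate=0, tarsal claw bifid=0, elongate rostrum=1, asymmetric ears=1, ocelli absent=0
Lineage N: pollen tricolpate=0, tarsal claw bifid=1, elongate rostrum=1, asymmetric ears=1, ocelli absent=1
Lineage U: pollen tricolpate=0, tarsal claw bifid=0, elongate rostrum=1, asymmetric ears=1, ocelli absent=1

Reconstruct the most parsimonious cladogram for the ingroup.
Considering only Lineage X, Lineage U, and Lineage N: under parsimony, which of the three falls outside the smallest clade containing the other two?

Lineage X

Character polarity is set by the outgroup: the derived state is whichever differs from the outgroup's state, so for tarsal claw bifid, ocelli absent the derived state is '0', and for the remaining characters it is '1'.
pollen tricolpate (derived state '1') is shared by Lineage C and Lineage H — a synapomorphy uniting that clade.
tarsal claw bifid: derived state '0' in Lineage C, Lineage H, Lineage R, and Lineage U only — synapomorphy for {Lineage C, Lineage H, Lineage R, Lineage U}.
elongate rostrum (derived state '1') is shared by all ingroup taxa — unites the whole ingroup.
asymmetric ears (derived state '1') is shared by Lineage C, Lineage H, Lineage N, Lineage R, and Lineage U — a synapomorphy uniting that clade.
Only Lineage C, Lineage H, and Lineage R show the derived state '0' for ocelli absent, supporting them as a clade.
Most parsimonious ingroup topology: (((((Lineage H,Lineage C),Lineage R),Lineage U),Lineage N),Lineage X).
Lineage N and Lineage U share a more recent common ancestor with each other than either does with Lineage X, so Lineage X is the least closely related of the three.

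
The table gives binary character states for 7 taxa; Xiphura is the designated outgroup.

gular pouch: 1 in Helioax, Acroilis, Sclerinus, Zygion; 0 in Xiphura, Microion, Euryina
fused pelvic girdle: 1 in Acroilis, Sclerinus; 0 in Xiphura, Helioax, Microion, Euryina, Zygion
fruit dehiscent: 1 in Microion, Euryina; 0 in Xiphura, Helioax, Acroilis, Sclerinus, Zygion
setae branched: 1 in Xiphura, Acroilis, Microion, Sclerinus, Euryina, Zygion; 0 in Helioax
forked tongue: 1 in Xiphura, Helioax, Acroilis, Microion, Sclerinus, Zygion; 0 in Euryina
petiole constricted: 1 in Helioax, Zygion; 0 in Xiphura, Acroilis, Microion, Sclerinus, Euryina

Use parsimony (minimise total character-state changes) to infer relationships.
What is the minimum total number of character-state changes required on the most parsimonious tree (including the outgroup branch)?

6

Character polarity is set by the outgroup: the derived state is whichever differs from the outgroup's state, so for setae branched, forked tongue the derived state is '0', and for the remaining characters it is '1'.
Only Acroilis, Helioax, Sclerinus, and Zygion show the derived state '1' for gular pouch, supporting them as a clade.
fused pelvic girdle (derived state '1') is shared by Acroilis and Sclerinus — a synapomorphy uniting that clade.
fruit dehiscent (derived state '1') is shared by Euryina and Microion — a synapomorphy uniting that clade.
setae branched: derived state '0' in Helioax only — an autapomorphy, so it tells us nothing about relationships among taxa.
forked tongue (derived state '0') is unique to Euryina (autapomorphy; uninformative for grouping).
petiole constricted (derived state '1') is shared by Helioax and Zygion — a synapomorphy uniting that clade.
Most parsimonious ingroup topology: (((Helioax,Zygion),(Acroilis,Sclerinus)),(Microion,Euryina)).
Changes per character on this tree: gular pouch: 1; fused pelvic girdle: 1; fruit dehiscent: 1; setae branched: 1; forked tongue: 1; petiole constricted: 1.
Total = 6.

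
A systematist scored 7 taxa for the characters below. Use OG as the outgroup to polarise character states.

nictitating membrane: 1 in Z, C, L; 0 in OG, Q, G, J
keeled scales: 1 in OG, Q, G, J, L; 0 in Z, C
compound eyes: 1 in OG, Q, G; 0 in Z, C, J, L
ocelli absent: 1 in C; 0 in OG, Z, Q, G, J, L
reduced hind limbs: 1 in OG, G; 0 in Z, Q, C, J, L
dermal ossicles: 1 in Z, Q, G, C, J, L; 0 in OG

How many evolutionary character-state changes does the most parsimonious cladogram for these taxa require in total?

6

Character polarity is set by the outgroup: the derived state is whichever differs from the outgroup's state, so for keeled scales, compound eyes, reduced hind limbs the derived state is '0', and for the remaining characters it is '1'.
Only C, L, and Z show the derived state '1' for nictitating membrane, supporting them as a clade.
keeled scales (derived state '0') is shared by C and Z — a synapomorphy uniting that clade.
compound eyes (derived state '0') is shared by C, J, L, and Z — a synapomorphy uniting that clade.
ocelli absent (derived state '1') is unique to C (autapomorphy; uninformative for grouping).
reduced hind limbs: derived state '0' in C, J, L, Q, and Z only — synapomorphy for {C, J, L, Q, Z}.
dermal ossicles (derived state '1') is shared by all ingroup taxa — unites the whole ingroup.
Most parsimonious ingroup topology: (((((Z,C),L),J),Q),G).
Changes per character on this tree: nictitating membrane: 1; keeled scales: 1; compound eyes: 1; ocelli absent: 1; reduced hind limbs: 1; dermal ossicles: 1.
Total = 6.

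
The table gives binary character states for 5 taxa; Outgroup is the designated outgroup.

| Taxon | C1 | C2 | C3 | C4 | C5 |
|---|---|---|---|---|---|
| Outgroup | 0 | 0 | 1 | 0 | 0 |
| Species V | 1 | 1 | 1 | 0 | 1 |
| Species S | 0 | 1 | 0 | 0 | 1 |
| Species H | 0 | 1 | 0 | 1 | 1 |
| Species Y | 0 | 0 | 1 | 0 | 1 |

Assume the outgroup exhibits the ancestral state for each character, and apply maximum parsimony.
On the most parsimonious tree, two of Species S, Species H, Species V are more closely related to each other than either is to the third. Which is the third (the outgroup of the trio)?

Character polarity is set by the outgroup: the derived state is whichever differs from the outgroup's state, so for C3 the derived state is '0', and for the remaining characters it is '1'.
C1 (derived state '1') is unique to Species V (autapomorphy; uninformative for grouping).
Only Species H, Species S, and Species V show the derived state '1' for C2, supporting them as a clade.
C3 (derived state '0') is shared by Species H and Species S — a synapomorphy uniting that clade.
C4: derived state '1' in Species H only — an autapomorphy, so it tells us nothing about relationships among taxa.
All ingroup taxa share the derived state '1' for C5; it defines the ingroup but does not resolve relationships within it.
Most parsimonious ingroup topology: ((Species V,(Species S,Species H)),Species Y).
Species S and Species H share a more recent common ancestor with each other than either does with Species V, so Species V is the least closely related of the three.

Species V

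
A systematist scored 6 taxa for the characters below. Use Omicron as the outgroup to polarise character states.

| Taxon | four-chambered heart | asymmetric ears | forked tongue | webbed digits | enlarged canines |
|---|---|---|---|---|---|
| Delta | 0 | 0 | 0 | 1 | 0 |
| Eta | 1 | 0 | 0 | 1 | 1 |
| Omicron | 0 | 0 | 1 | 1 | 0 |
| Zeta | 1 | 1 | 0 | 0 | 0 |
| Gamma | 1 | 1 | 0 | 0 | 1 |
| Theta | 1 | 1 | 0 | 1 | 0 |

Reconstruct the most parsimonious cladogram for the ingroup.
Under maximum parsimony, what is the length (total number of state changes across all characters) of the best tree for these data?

6

Character polarity is set by the outgroup: the derived state is whichever differs from the outgroup's state, so for forked tongue, webbed digits the derived state is '0', and for the remaining characters it is '1'.
Only Eta, Gamma, Theta, and Zeta show the derived state '1' for four-chambered heart, supporting them as a clade.
Only Gamma, Theta, and Zeta show the derived state '1' for asymmetric ears, supporting them as a clade.
All ingroup taxa share the derived state '0' for forked tongue; it defines the ingroup but does not resolve relationships within it.
webbed digits: derived state '0' in Gamma and Zeta only — synapomorphy for {Gamma, Zeta}.
enlarged canines (state '1') occurs in Eta and Gamma but conflicts with the nesting implied by the other characters — most parsimoniously interpreted as homoplasy.
Most parsimonious ingroup topology: (((Theta,(Zeta,Gamma)),Eta),Delta).
Changes per character on this tree: four-chambered heart: 1; asymmetric ears: 1; forked tongue: 1; webbed digits: 1; enlarged canines: 2.
Total = 6.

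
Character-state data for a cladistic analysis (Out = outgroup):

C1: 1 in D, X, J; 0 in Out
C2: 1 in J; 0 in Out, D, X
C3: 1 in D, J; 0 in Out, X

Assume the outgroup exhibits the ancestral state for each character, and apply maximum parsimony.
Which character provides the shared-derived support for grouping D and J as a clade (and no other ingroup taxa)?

The outgroup has state '0' for every character, so '1' is the derived state throughout.
All ingroup taxa share the derived state '1' for C1; it defines the ingroup but does not resolve relationships within it.
C2 (derived state '1') is unique to J (autapomorphy; uninformative for grouping).
C3: derived state '1' in D and J only — synapomorphy for {D, J}.
Most parsimonious ingroup topology: ((D,J),X).
The clade {D, J} is supported by C3: its derived state '1' occurs in exactly those taxa and in no other taxon (including the outgroup).

C3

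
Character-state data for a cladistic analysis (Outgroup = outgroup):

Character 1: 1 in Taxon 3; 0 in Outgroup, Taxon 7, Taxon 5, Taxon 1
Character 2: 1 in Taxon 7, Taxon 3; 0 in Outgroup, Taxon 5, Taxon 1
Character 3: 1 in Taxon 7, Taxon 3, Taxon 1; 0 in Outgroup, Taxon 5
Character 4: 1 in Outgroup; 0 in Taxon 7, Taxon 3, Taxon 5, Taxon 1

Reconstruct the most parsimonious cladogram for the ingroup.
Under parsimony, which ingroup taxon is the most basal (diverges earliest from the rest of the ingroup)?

Taxon 5

Character polarity is set by the outgroup: the derived state is whichever differs from the outgroup's state, so for Character 4 the derived state is '0', and for the remaining characters it is '1'.
Character 1 (derived state '1') is unique to Taxon 3 (autapomorphy; uninformative for grouping).
Character 2 (derived state '1') is shared by Taxon 3 and Taxon 7 — a synapomorphy uniting that clade.
Character 3: derived state '1' in Taxon 1, Taxon 3, and Taxon 7 only — synapomorphy for {Taxon 1, Taxon 3, Taxon 7}.
Character 4 (derived state '0') is shared by all ingroup taxa — unites the whole ingroup.
Most parsimonious ingroup topology: (((Taxon 7,Taxon 3),Taxon 1),Taxon 5).
Taxon 5 is sister to the clade containing all other ingroup taxa, so it is the earliest-diverging (most basal) ingroup lineage.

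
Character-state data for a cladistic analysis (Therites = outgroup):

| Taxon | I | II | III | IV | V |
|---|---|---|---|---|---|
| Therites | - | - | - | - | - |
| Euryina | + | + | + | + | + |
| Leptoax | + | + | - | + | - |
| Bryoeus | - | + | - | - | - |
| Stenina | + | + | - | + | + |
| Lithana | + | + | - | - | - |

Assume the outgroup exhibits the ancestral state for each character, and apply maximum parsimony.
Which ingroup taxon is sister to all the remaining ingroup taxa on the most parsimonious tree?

The outgroup has state '-' for every character, so '+' is the derived state throughout.
I: derived state '+' in Euryina, Leptoax, Lithana, and Stenina only — synapomorphy for {Euryina, Leptoax, Lithana, Stenina}.
II (derived state '+') is shared by all ingroup taxa — unites the whole ingroup.
III (derived state '+') is unique to Euryina (autapomorphy; uninformative for grouping).
IV: derived state '+' in Euryina, Leptoax, and Stenina only — synapomorphy for {Euryina, Leptoax, Stenina}.
V: derived state '+' in Euryina and Stenina only — synapomorphy for {Euryina, Stenina}.
Most parsimonious ingroup topology: ((((Euryina,Stenina),Leptoax),Lithana),Bryoeus).
Bryoeus is sister to the clade containing all other ingroup taxa, so it is the earliest-diverging (most basal) ingroup lineage.

Bryoeus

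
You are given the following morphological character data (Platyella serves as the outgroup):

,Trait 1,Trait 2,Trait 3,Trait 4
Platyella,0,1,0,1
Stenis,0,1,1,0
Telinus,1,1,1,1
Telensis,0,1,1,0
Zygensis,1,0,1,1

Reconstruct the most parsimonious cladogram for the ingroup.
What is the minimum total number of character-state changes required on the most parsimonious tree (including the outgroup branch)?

Character polarity is set by the outgroup: the derived state is whichever differs from the outgroup's state, so for Trait 2, Trait 4 the derived state is '0', and for the remaining characters it is '1'.
Trait 1 (derived state '1') is shared by Telinus and Zygensis — a synapomorphy uniting that clade.
Trait 2 (derived state '0') is unique to Zygensis (autapomorphy; uninformative for grouping).
Trait 3 (derived state '1') is shared by all ingroup taxa — unites the whole ingroup.
Trait 4: derived state '0' in Stenis and Telensis only — synapomorphy for {Stenis, Telensis}.
Most parsimonious ingroup topology: ((Stenis,Telensis),(Telinus,Zygensis)).
Changes per character on this tree: Trait 1: 1; Trait 2: 1; Trait 3: 1; Trait 4: 1.
Total = 4.

4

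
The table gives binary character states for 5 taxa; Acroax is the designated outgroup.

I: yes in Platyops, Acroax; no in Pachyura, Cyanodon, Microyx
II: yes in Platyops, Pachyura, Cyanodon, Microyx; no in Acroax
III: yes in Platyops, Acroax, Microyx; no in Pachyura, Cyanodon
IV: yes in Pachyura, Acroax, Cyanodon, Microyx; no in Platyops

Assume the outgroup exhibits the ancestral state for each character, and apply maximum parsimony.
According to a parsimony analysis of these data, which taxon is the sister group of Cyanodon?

Pachyura

Character polarity is set by the outgroup: the derived state is whichever differs from the outgroup's state, so for I, III, IV the derived state is 'no', and for the remaining characters it is 'yes'.
Only Cyanodon, Microyx, and Pachyura show the derived state 'no' for I, supporting them as a clade.
All ingroup taxa share the derived state 'yes' for II; it defines the ingroup but does not resolve relationships within it.
Only Cyanodon and Pachyura show the derived state 'no' for III, supporting them as a clade.
IV (derived state 'no') is unique to Platyops (autapomorphy; uninformative for grouping).
Most parsimonious ingroup topology: (((Cyanodon,Pachyura),Microyx),Platyops).
Cyanodon and Pachyura form a cherry on this tree, so they are sister taxa.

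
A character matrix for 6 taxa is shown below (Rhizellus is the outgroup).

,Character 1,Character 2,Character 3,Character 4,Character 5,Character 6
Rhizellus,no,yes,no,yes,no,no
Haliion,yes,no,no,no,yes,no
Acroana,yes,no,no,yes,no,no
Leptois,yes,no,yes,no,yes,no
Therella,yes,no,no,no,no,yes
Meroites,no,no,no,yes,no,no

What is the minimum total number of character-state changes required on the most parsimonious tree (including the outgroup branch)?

Character polarity is set by the outgroup: the derived state is whichever differs from the outgroup's state, so for Character 2, Character 4 the derived state is 'no', and for the remaining characters it is 'yes'.
Character 1: derived state 'yes' in Acroana, Haliion, Leptois, and Therella only — synapomorphy for {Acroana, Haliion, Leptois, Therella}.
Character 2 (derived state 'no') is shared by all ingroup taxa — unites the whole ingroup.
Character 3: derived state 'yes' in Leptois only — an autapomorphy, so it tells us nothing about relationships among taxa.
Character 4 (derived state 'no') is shared by Haliion, Leptois, and Therella — a synapomorphy uniting that clade.
Character 5 (derived state 'yes') is shared by Haliion and Leptois — a synapomorphy uniting that clade.
Character 6: derived state 'yes' in Therella only — an autapomorphy, so it tells us nothing about relationships among taxa.
Most parsimonious ingroup topology: ((((Haliion,Leptois),Therella),Acroana),Meroites).
Changes per character on this tree: Character 1: 1; Character 2: 1; Character 3: 1; Character 4: 1; Character 5: 1; Character 6: 1.
Total = 6.

6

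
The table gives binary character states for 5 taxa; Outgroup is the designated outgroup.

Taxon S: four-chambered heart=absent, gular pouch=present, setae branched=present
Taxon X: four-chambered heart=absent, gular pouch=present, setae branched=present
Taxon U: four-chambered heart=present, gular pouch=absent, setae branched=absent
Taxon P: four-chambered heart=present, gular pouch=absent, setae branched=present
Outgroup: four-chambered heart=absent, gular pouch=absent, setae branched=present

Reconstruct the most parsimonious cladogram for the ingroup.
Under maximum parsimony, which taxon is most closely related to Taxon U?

Taxon P

Character polarity is set by the outgroup: the derived state is whichever differs from the outgroup's state, so for setae branched the derived state is 'absent', and for the remaining characters it is 'present'.
Only Taxon P and Taxon U show the derived state 'present' for four-chambered heart, supporting them as a clade.
gular pouch: derived state 'present' in Taxon S and Taxon X only — synapomorphy for {Taxon S, Taxon X}.
setae branched: derived state 'absent' in Taxon U only — an autapomorphy, so it tells us nothing about relationships among taxa.
Most parsimonious ingroup topology: ((Taxon P,Taxon U),(Taxon S,Taxon X)).
Taxon U and Taxon P form a cherry on this tree, so they are sister taxa.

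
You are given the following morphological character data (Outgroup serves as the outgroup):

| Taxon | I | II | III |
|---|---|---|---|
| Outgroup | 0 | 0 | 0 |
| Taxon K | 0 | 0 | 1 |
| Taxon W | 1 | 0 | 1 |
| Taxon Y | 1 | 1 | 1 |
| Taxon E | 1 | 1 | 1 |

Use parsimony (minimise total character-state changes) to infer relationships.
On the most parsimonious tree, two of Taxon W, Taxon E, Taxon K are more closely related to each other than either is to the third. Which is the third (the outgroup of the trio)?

The outgroup has state '0' for every character, so '1' is the derived state throughout.
Only Taxon E, Taxon W, and Taxon Y show the derived state '1' for I, supporting them as a clade.
Only Taxon E and Taxon Y show the derived state '1' for II, supporting them as a clade.
All ingroup taxa share the derived state '1' for III; it defines the ingroup but does not resolve relationships within it.
Most parsimonious ingroup topology: (Taxon K,(Taxon W,(Taxon Y,Taxon E))).
Taxon E and Taxon W share a more recent common ancestor with each other than either does with Taxon K, so Taxon K is the least closely related of the three.

Taxon K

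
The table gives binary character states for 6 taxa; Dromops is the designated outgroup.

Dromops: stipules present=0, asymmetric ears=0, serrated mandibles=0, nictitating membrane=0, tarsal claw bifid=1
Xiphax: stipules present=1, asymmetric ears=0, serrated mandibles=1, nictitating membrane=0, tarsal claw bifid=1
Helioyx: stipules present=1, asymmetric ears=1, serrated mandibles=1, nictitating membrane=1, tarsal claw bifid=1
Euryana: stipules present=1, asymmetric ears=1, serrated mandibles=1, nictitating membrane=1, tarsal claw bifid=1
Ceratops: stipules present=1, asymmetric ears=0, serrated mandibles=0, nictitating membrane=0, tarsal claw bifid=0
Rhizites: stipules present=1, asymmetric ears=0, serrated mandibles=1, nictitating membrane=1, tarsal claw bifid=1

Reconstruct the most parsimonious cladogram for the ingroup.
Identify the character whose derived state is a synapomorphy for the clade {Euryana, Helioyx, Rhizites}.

nictitating membrane

Character polarity is set by the outgroup: the derived state is whichever differs from the outgroup's state, so for tarsal claw bifid the derived state is '0', and for the remaining characters it is '1'.
All ingroup taxa share the derived state '1' for stipules present; it defines the ingroup but does not resolve relationships within it.
asymmetric ears (derived state '1') is shared by Euryana and Helioyx — a synapomorphy uniting that clade.
serrated mandibles (derived state '1') is shared by Euryana, Helioyx, Rhizites, and Xiphax — a synapomorphy uniting that clade.
nictitating membrane: derived state '1' in Euryana, Helioyx, and Rhizites only — synapomorphy for {Euryana, Helioyx, Rhizites}.
tarsal claw bifid: derived state '0' in Ceratops only — an autapomorphy, so it tells us nothing about relationships among taxa.
Most parsimonious ingroup topology: ((Xiphax,((Helioyx,Euryana),Rhizites)),Ceratops).
The clade {Euryana, Helioyx, Rhizites} is supported by nictitating membrane: its derived state '1' occurs in exactly those taxa and in no other taxon (including the outgroup).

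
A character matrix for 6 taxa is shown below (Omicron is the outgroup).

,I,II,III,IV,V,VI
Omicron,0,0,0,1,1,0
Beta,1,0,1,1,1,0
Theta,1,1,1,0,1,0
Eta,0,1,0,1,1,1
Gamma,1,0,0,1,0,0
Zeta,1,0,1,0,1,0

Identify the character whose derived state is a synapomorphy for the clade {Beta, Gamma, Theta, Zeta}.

I

Character polarity is set by the outgroup: the derived state is whichever differs from the outgroup's state, so for IV, V the derived state is '0', and for the remaining characters it is '1'.
I (derived state '1') is shared by Beta, Gamma, Theta, and Zeta — a synapomorphy uniting that clade.
II (state '1') occurs in Eta and Theta but conflicts with the nesting implied by the other characters — most parsimoniously interpreted as homoplasy.
III: derived state '1' in Beta, Theta, and Zeta only — synapomorphy for {Beta, Theta, Zeta}.
IV (derived state '0') is shared by Theta and Zeta — a synapomorphy uniting that clade.
V: derived state '0' in Gamma only — an autapomorphy, so it tells us nothing about relationships among taxa.
VI: derived state '1' in Eta only — an autapomorphy, so it tells us nothing about relationships among taxa.
Most parsimonious ingroup topology: (((Beta,(Theta,Zeta)),Gamma),Eta).
The clade {Beta, Gamma, Theta, Zeta} is supported by I: its derived state '1' occurs in exactly those taxa and in no other taxon (including the outgroup).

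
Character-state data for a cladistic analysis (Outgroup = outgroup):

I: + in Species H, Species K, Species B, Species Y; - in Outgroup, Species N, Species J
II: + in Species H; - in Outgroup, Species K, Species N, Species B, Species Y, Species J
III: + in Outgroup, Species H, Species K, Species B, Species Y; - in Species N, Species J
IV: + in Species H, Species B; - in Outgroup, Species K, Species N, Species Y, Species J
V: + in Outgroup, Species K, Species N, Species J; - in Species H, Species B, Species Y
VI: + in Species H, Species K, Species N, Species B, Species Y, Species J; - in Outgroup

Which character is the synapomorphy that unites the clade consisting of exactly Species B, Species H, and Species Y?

Character polarity is set by the outgroup: the derived state is whichever differs from the outgroup's state, so for III, V the derived state is '-', and for the remaining characters it is '+'.
I: derived state '+' in Species B, Species H, Species K, and Species Y only — synapomorphy for {Species B, Species H, Species K, Species Y}.
II (derived state '+') is unique to Species H (autapomorphy; uninformative for grouping).
III: derived state '-' in Species J and Species N only — synapomorphy for {Species J, Species N}.
IV: derived state '+' in Species B and Species H only — synapomorphy for {Species B, Species H}.
V: derived state '-' in Species B, Species H, and Species Y only — synapomorphy for {Species B, Species H, Species Y}.
VI (derived state '+') is shared by all ingroup taxa — unites the whole ingroup.
Most parsimonious ingroup topology: ((((Species H,Species B),Species Y),Species K),(Species N,Species J)).
The clade {Species B, Species H, Species Y} is supported by V: its derived state '-' occurs in exactly those taxa and in no other taxon (including the outgroup).

V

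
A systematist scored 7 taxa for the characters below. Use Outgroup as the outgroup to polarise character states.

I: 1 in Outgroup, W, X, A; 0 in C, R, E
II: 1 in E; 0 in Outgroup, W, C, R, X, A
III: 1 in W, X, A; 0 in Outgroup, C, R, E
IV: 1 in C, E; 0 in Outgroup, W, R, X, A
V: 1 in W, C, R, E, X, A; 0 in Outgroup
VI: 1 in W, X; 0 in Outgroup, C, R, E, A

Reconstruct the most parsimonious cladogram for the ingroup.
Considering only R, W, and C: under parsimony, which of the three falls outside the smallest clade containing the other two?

W

Character polarity is set by the outgroup: the derived state is whichever differs from the outgroup's state, so for I the derived state is '0', and for the remaining characters it is '1'.
I (derived state '0') is shared by C, E, and R — a synapomorphy uniting that clade.
II: derived state '1' in E only — an autapomorphy, so it tells us nothing about relationships among taxa.
III: derived state '1' in A, W, and X only — synapomorphy for {A, W, X}.
Only C and E show the derived state '1' for IV, supporting them as a clade.
All ingroup taxa share the derived state '1' for V; it defines the ingroup but does not resolve relationships within it.
Only W and X show the derived state '1' for VI, supporting them as a clade.
Most parsimonious ingroup topology: (((W,X),A),((C,E),R)).
C and R share a more recent common ancestor with each other than either does with W, so W is the least closely related of the three.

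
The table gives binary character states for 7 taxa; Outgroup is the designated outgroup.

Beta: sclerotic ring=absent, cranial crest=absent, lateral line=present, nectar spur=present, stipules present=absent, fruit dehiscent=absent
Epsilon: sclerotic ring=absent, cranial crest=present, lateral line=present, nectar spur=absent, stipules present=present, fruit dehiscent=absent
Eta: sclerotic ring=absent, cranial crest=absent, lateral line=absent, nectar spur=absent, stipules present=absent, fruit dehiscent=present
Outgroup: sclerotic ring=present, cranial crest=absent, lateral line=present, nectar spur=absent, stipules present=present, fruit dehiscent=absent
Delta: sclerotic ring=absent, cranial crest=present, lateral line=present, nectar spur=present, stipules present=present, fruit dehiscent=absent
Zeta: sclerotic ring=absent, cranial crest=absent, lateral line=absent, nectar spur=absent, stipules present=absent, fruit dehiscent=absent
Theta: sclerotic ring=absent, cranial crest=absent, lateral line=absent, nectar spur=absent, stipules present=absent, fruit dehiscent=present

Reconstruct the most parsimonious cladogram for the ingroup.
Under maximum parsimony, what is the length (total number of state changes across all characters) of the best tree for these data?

7

Character polarity is set by the outgroup: the derived state is whichever differs from the outgroup's state, so for sclerotic ring, lateral line, stipules present the derived state is 'absent', and for the remaining characters it is 'present'.
All ingroup taxa share the derived state 'absent' for sclerotic ring; it defines the ingroup but does not resolve relationships within it.
Only Delta and Epsilon show the derived state 'present' for cranial crest, supporting them as a clade.
lateral line (derived state 'absent') is shared by Eta, Theta, and Zeta — a synapomorphy uniting that clade.
nectar spur (state 'present') occurs in Beta and Delta but conflicts with the nesting implied by the other characters — most parsimoniously interpreted as homoplasy.
stipules present (derived state 'absent') is shared by Beta, Eta, Theta, and Zeta — a synapomorphy uniting that clade.
Only Eta and Theta show the derived state 'present' for fruit dehiscent, supporting them as a clade.
Most parsimonious ingroup topology: ((((Eta,Theta),Zeta),Beta),(Epsilon,Delta)).
Changes per character on this tree: sclerotic ring: 1; cranial crest: 1; lateral line: 1; nectar spur: 2; stipules present: 1; fruit dehiscent: 1.
Total = 7.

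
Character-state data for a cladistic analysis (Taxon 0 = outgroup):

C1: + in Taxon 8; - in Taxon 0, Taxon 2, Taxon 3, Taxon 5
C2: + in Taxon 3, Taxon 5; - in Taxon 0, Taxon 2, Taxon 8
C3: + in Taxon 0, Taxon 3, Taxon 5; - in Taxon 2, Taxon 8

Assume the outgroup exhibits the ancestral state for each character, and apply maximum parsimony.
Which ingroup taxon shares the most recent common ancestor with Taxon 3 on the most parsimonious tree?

Character polarity is set by the outgroup: the derived state is whichever differs from the outgroup's state, so for C3 the derived state is '-', and for the remaining characters it is '+'.
C1: derived state '+' in Taxon 8 only — an autapomorphy, so it tells us nothing about relationships among taxa.
C2: derived state '+' in Taxon 3 and Taxon 5 only — synapomorphy for {Taxon 3, Taxon 5}.
C3: derived state '-' in Taxon 2 and Taxon 8 only — synapomorphy for {Taxon 2, Taxon 8}.
Most parsimonious ingroup topology: ((Taxon 2,Taxon 8),(Taxon 3,Taxon 5)).
Taxon 3 and Taxon 5 form a cherry on this tree, so they are sister taxa.

Taxon 5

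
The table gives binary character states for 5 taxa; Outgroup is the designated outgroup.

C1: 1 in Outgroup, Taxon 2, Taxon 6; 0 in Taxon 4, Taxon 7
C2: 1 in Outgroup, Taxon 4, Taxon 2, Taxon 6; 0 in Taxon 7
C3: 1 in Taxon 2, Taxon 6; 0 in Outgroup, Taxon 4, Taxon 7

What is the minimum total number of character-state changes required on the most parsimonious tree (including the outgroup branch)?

3

Character polarity is set by the outgroup: the derived state is whichever differs from the outgroup's state, so for C1, C2 the derived state is '0', and for the remaining characters it is '1'.
C1: derived state '0' in Taxon 4 and Taxon 7 only — synapomorphy for {Taxon 4, Taxon 7}.
C2: derived state '0' in Taxon 7 only — an autapomorphy, so it tells us nothing about relationships among taxa.
C3 (derived state '1') is shared by Taxon 2 and Taxon 6 — a synapomorphy uniting that clade.
Most parsimonious ingroup topology: ((Taxon 4,Taxon 7),(Taxon 2,Taxon 6)).
Changes per character on this tree: C1: 1; C2: 1; C3: 1.
Total = 3.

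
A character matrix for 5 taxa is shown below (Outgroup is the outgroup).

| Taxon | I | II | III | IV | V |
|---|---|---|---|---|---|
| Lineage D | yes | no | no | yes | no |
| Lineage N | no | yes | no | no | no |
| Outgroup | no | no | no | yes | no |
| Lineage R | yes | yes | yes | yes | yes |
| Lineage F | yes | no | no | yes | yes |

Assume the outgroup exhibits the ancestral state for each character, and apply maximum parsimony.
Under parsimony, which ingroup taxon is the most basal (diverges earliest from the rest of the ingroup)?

Character polarity is set by the outgroup: the derived state is whichever differs from the outgroup's state, so for IV the derived state is 'no', and for the remaining characters it is 'yes'.
I (derived state 'yes') is shared by Lineage D, Lineage F, and Lineage R — a synapomorphy uniting that clade.
II groups Lineage N and Lineage R, which is incompatible with the clades supported by the remaining characters; treating it as convergent (homoplasy) costs fewer steps than any alternative tree.
III: derived state 'yes' in Lineage R only — an autapomorphy, so it tells us nothing about relationships among taxa.
IV: derived state 'no' in Lineage N only — an autapomorphy, so it tells us nothing about relationships among taxa.
V (derived state 'yes') is shared by Lineage F and Lineage R — a synapomorphy uniting that clade.
Most parsimonious ingroup topology: (((Lineage F,Lineage R),Lineage D),Lineage N).
Lineage N is sister to the clade containing all other ingroup taxa, so it is the earliest-diverging (most basal) ingroup lineage.

Lineage N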